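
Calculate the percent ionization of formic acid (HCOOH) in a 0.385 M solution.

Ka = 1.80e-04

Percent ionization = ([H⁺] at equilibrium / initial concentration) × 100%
Percent ionization = 2.14%

Let x = [H⁺]. Ka = x²/(C - x) ⇒ x² + (1.80e-04)x - (1.80e-04)(0.385) = 0. x = 8.2351e-03. Percent = (8.2351e-03/0.385) × 100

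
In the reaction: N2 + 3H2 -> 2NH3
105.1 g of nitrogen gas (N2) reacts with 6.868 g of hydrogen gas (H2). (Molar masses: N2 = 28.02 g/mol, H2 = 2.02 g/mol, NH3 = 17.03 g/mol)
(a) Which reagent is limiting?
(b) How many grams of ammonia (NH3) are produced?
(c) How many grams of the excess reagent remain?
(a) H2, (b) 38.6 g, (c) 73.34 g

Moles of N2 = 105.1 g ÷ 28.02 g/mol = 3.75089 mol
Moles of H2 = 6.868 g ÷ 2.02 g/mol = 3.4 mol
Moles ÷ coefficient: N2: 3.75089/1 = 3.751, H2: 3.4/3 = 1.133
(a) H2 has the smaller value, so H2 is the limiting reagent.
(b) Moles of NH3 = 3.4 mol H2 × (2/3) = 2.26667 mol; mass = 2.26667 mol × 17.03 g/mol = 38.6 g
(c) N2 consumed = 3.4 × (1/3) = 1.13333 mol; remaining = 3.75089 − 1.13333 = 2.61756 mol; mass = 2.61756 mol × 28.02 g/mol = 73.34 g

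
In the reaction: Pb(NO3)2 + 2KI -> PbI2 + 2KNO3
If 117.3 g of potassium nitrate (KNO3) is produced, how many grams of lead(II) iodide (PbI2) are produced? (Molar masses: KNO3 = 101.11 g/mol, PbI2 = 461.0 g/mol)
Moles of KNO3 = 117.3 g ÷ 101.11 g/mol = 1.16012 mol
Mole ratio: 1 mol PbI2 / 2 mol KNO3
Moles of PbI2 = 1.16012 × (1/2) = 0.580061 mol
Mass of PbI2 = 0.580061 mol × 461.0 g/mol = 267.4 g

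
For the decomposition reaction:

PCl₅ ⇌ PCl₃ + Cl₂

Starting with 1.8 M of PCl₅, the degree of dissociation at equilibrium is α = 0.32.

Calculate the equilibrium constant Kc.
K_c = 0.2711

x = α·[A]₀ = 0.32 × 1.8 = 0.576 M dissociated.
At eq: [PCl₅] = 1.8 − 0.576 = 1.224 M; [PCl₃] = [Cl₂] = x = 0.576 M.
Kc = [PCl₃][Cl₂]/[PCl₅] = (0.576)²/1.224 = 0.2711.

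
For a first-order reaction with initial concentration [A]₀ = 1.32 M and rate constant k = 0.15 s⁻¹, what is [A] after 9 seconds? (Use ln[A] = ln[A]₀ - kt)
0.3422 M

ln[A] = ln[A]₀ - k·t = ln(1.32) - (0.15)·(9) = 0.2776 - 1.3500 = -1.0724
[A] = e^(-1.0724) = 0.3422 M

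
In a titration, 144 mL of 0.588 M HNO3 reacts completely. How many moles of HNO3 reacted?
Moles = Molarity × Volume (L)
Moles = 0.588 M × 0.144 L = 0.08467 mol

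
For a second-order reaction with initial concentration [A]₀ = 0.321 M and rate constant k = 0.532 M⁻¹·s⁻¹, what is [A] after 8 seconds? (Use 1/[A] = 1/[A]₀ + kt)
0.1357 M

1/[A] = 1/[A]₀ + k·t = 1/0.321 + (0.532)·(8) = 3.1153 + 4.2560 = 7.3713
[A] = 1/7.3713 = 0.1357 M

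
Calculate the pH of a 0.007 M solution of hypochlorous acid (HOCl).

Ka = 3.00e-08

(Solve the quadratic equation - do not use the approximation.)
pH = 4.84

x² + Ka×x - Ka×C = 0. Using quadratic formula: [H⁺] = 1.4476e-05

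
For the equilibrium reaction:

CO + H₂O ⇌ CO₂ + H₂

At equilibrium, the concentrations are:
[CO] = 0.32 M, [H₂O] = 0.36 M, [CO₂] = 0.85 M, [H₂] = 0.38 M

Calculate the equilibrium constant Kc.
K_c = 2.8038

Kc = ([CO₂] × [H₂]) / ([CO] × [H₂O])
   = ((0.85)·(0.38)) / ((0.32)·(0.36))
   = 0.323 / 0.1152 = 2.8038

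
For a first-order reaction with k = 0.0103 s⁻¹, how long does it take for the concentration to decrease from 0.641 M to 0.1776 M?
124.61 s

From ln[A] = ln[A]₀ - k·t: t = ln([A]₀/[A])/k = ln(0.641/0.1776)/0.0103 = ln(3.6092)/0.0103 = 1.2835/0.0103 = 124.61 s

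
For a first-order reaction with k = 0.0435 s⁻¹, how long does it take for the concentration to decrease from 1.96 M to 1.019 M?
15.04 s

From ln[A] = ln[A]₀ - k·t: t = ln([A]₀/[A])/k = ln(1.96/1.019)/0.0435 = ln(1.9235)/0.0435 = 0.6541/0.0435 = 15.04 s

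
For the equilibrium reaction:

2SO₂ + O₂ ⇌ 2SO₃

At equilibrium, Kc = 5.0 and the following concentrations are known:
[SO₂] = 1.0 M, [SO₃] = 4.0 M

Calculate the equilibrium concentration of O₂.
[O₂] = 3.2000 M

Kc = ([SO₃]^2) / ([SO₂]^2 × [O₂]) = 5.0
[O₂]^1 = (product terms)/(Kc · other reactant terms) = 16 / (5.0 · 1) = 3.2
[O₂] = 3.2000 M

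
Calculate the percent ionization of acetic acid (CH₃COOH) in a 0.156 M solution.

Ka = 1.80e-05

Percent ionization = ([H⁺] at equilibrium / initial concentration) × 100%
Percent ionization = 1.07%

Let x = [H⁺]. Ka = x²/(C - x) ⇒ x² + (1.80e-05)x - (1.80e-05)(0.156) = 0. x = 1.6667e-03. Percent = (1.6667e-03/0.156) × 100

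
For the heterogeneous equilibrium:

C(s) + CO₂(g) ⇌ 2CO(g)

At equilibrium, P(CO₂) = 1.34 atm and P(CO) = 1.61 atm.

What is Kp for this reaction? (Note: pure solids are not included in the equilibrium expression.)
K_p = 1.934

Solid C is excluded.
Kp = P(CO)²/P(CO₂) = (1.61)²/1.34 = 2.592/1.34 = 1.934.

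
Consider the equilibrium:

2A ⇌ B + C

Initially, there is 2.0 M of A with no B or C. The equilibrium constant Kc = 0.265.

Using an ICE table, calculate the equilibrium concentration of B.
[B] = 0.507 M

ICE: [A] = 2.0 − 2x, [B] = [C] = x.
Kc = x²/(2.0 − 2x)² = 0.265 ⇒ √Kc = x/(2.0 − 2x).
x = √0.265·2.0/(1 + 2√0.265) = 0.51478·2.0/2.0296 = 0.50728.
[B] = x = 0.507 M.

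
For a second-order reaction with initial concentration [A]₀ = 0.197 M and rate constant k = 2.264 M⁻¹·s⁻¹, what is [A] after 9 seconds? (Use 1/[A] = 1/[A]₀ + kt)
0.0393 M

1/[A] = 1/[A]₀ + k·t = 1/0.197 + (2.264)·(9) = 5.0761 + 20.3760 = 25.4521
[A] = 1/25.4521 = 0.0393 M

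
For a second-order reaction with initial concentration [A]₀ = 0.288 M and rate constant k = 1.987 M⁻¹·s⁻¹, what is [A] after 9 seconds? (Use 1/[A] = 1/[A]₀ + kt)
0.0468 M

1/[A] = 1/[A]₀ + k·t = 1/0.288 + (1.987)·(9) = 3.4722 + 17.8830 = 21.3552
[A] = 1/21.3552 = 0.0468 M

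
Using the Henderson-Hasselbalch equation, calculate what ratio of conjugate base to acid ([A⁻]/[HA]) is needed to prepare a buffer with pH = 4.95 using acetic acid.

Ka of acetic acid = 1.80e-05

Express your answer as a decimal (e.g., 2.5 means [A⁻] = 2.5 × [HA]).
[A⁻]/[HA] = 1.604

pKa = −log(1.80e-05) = 4.7447. pH = pKa + log([A⁻]/[HA]). 4.95 = 4.7447 + log(ratio). log(ratio) = 4.95 − 4.7447 = 0.2053. ratio = 10^(0.2053) = 1.604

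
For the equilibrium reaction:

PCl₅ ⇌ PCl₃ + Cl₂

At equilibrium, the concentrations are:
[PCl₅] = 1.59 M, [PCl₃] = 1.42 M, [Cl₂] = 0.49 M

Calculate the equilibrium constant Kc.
K_c = 0.4376

Kc = ([PCl₃] × [Cl₂]) / ([PCl₅])
   = ((1.42)·(0.49)) / ((1.59))
   = 0.6958 / 1.59 = 0.4376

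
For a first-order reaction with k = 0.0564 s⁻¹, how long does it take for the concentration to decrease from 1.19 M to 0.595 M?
12.29 s

From ln[A] = ln[A]₀ - k·t: t = ln([A]₀/[A])/k = ln(1.19/0.595)/0.0564 = ln(2.0000)/0.0564 = 0.6931/0.0564 = 12.29 s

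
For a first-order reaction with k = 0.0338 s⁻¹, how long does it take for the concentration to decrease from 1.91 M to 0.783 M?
26.38 s

From ln[A] = ln[A]₀ - k·t: t = ln([A]₀/[A])/k = ln(1.91/0.783)/0.0338 = ln(2.4393)/0.0338 = 0.8917/0.0338 = 26.38 s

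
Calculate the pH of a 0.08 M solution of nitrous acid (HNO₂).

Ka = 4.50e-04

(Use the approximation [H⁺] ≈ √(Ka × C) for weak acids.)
pH = 2.22

[H⁺] = √(Ka × C) = √(4.50e-04 × 0.08) = 6.0000e-03. pH = -log(6.0000e-03)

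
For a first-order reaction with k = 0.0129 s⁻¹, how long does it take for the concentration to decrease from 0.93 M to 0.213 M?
114.26 s

From ln[A] = ln[A]₀ - k·t: t = ln([A]₀/[A])/k = ln(0.93/0.213)/0.0129 = ln(4.3662)/0.0129 = 1.4739/0.0129 = 114.26 s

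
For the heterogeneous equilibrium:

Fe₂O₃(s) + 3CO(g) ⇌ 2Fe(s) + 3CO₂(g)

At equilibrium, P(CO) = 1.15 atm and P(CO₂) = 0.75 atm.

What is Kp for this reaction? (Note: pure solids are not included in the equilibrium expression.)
K_p = 0.277

Solids (Fe₂O₃, Fe) are excluded.
Kp = P(CO₂)³/P(CO)³ = (0.75)³/(1.15)³ = 0.4219/1.521 = 0.277.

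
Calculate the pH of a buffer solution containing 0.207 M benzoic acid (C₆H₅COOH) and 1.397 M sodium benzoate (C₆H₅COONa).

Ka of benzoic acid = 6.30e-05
pH = 5.03

pKa = -log(6.30e-05) = 4.20. pH = pKa + log([A⁻]/[HA]) = 4.20 + log(1.397/0.207)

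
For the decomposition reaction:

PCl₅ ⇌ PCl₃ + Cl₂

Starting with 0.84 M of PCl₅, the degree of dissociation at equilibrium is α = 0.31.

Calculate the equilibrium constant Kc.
K_c = 0.1170

x = α·[A]₀ = 0.31 × 0.84 = 0.2604 M dissociated.
At eq: [PCl₅] = 0.84 − 0.2604 = 0.5796 M; [PCl₃] = [Cl₂] = x = 0.2604 M.
Kc = [PCl₃][Cl₂]/[PCl₅] = (0.2604)²/0.5796 = 0.117.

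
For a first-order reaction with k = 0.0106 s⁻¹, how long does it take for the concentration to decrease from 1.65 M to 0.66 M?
86.44 s

From ln[A] = ln[A]₀ - k·t: t = ln([A]₀/[A])/k = ln(1.65/0.66)/0.0106 = ln(2.5000)/0.0106 = 0.9163/0.0106 = 86.44 s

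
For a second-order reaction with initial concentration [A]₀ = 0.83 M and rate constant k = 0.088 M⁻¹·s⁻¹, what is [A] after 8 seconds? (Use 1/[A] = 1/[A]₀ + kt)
0.5239 M

1/[A] = 1/[A]₀ + k·t = 1/0.83 + (0.088)·(8) = 1.2048 + 0.7040 = 1.9088
[A] = 1/1.9088 = 0.5239 M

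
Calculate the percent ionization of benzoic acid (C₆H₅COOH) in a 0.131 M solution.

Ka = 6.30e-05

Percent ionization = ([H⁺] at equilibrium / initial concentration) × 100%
Percent ionization = 2.17%

Let x = [H⁺]. Ka = x²/(C - x) ⇒ x² + (6.30e-05)x - (6.30e-05)(0.131) = 0. x = 2.8415e-03. Percent = (2.8415e-03/0.131) × 100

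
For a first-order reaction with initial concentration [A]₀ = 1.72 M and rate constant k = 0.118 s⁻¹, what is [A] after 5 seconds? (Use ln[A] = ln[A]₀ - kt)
0.9534 M

ln[A] = ln[A]₀ - k·t = ln(1.72) - (0.118)·(5) = 0.5423 - 0.5900 = -0.0477
[A] = e^(-0.0477) = 0.9534 M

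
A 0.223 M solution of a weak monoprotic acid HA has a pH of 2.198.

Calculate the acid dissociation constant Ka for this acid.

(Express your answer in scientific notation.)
K_a = 1.85e-04

[H⁺] = 10^(−pH) = 10^(−2.198) = 6.339e-03 M. For HA ⇌ H⁺ + A⁻, Ka = x²/(C − x) = (6.339e-03)²/(0.223 − 6.339e-03) = 1.85e-04.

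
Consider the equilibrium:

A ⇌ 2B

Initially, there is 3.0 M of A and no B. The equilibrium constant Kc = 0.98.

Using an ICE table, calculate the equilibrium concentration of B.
[B] = 1.487 M

ICE: [A] = 3.0 − x, [B] = 2x.
Kc = (2x)²/(3.0 − x) = 0.98 ⇒ 4x² + 0.98x − 2.94 = 0.
x = (−0.98 + √(0.98² + 4·4·2.94))/(2·4) = (−0.98 + √48)/8 = 0.74353.
[B] = 2x = 1.487 M.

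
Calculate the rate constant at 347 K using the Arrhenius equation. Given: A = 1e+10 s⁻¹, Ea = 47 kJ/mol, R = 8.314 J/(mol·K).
8.41e+02 s⁻¹

k = A·exp(-Ea/(R·T)) = 1e+10·exp(-47000/(8.314·347)) = 1e+10·exp(-16.2914) = 1e+10·8.4088e-08 = 8.41e+02 s⁻¹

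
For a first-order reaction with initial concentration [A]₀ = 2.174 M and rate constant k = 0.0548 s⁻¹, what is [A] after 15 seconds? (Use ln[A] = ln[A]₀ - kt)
0.9556 M

ln[A] = ln[A]₀ - k·t = ln(2.174) - (0.0548)·(15) = 0.7766 - 0.8220 = -0.0454
[A] = e^(-0.0454) = 0.9556 M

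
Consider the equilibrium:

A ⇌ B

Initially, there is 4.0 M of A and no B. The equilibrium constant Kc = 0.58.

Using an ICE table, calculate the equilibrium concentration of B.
[B] = 1.468 M

ICE: [A] = 4.0 − x, [B] = x.
Kc = x/(4.0 − x) = 0.58 ⇒ x = 0.58·4.0/(1 + 0.58) = 2.32/1.58 = 1.468.
[B] = x = 1.468 M.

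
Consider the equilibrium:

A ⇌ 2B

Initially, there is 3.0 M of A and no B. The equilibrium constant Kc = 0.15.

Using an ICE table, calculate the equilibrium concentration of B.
[B] = 0.634 M

ICE: [A] = 3.0 − x, [B] = 2x.
Kc = (2x)²/(3.0 − x) = 0.15 ⇒ 4x² + 0.15x − 0.45 = 0.
x = (−0.15 + √(0.15² + 4·4·0.45))/(2·4) = (−0.15 + √7.2225)/8 = 0.31718.
[B] = 2x = 0.634 M.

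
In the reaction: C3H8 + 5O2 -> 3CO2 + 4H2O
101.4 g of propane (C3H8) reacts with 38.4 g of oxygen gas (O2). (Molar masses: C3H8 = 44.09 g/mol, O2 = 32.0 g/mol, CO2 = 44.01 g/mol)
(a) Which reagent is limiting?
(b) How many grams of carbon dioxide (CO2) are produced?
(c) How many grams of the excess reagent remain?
(a) O2, (b) 31.69 g, (c) 90.82 g

Moles of C3H8 = 101.4 g ÷ 44.09 g/mol = 2.29984 mol
Moles of O2 = 38.4 g ÷ 32.0 g/mol = 1.2 mol
Moles ÷ coefficient: C3H8: 2.29984/1 = 2.3, O2: 1.2/5 = 0.24
(a) O2 has the smaller value, so O2 is the limiting reagent.
(b) Moles of CO2 = 1.2 mol O2 × (3/5) = 0.72 mol; mass = 0.72 mol × 44.01 g/mol = 31.69 g
(c) C3H8 consumed = 1.2 × (1/5) = 0.24 mol; remaining = 2.29984 − 0.24 = 2.05984 mol; mass = 2.05984 mol × 44.09 g/mol = 90.82 g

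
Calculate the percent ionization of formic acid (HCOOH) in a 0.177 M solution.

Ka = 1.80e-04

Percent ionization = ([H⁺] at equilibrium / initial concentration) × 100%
Percent ionization = 3.14%

Let x = [H⁺]. Ka = x²/(C - x) ⇒ x² + (1.80e-04)x - (1.80e-04)(0.177) = 0. x = 5.5552e-03. Percent = (5.5552e-03/0.177) × 100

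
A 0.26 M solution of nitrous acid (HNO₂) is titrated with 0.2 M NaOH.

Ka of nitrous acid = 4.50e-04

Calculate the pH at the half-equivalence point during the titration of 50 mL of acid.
pH = pKa = 3.35

At the half-equivalence point, [HA] = [A⁻], so by Henderson–Hasselbalch pH = pKa + log(1) = pKa.
pKa = −log(4.50e-04) = 3.35.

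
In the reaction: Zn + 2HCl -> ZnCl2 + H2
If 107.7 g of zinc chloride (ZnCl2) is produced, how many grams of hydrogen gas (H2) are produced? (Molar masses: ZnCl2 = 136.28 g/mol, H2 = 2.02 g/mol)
Moles of ZnCl2 = 107.7 g ÷ 136.28 g/mol = 0.790285 mol
Mole ratio: 1 mol H2 / 1 mol ZnCl2
Moles of H2 = 0.790285 × (1/1) = 0.790285 mol
Mass of H2 = 0.790285 mol × 2.02 g/mol = 1.596 g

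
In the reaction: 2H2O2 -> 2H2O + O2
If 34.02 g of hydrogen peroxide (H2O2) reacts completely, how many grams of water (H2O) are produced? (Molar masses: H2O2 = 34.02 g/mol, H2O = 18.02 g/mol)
Moles of H2O2 = 34.02 g ÷ 34.02 g/mol = 1 mol
Mole ratio: 2 mol H2O / 2 mol H2O2
Moles of H2O = 1 × (2/2) = 1 mol
Mass of H2O = 1 mol × 18.02 g/mol = 18.02 g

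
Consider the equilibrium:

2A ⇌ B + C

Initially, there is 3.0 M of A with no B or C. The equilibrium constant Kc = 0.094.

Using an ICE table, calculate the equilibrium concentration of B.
[B] = 0.570 M

ICE: [A] = 3.0 − 2x, [B] = [C] = x.
Kc = x²/(3.0 − 2x)² = 0.094 ⇒ √Kc = x/(3.0 − 2x).
x = √0.094·3.0/(1 + 2√0.094) = 0.30659·3.0/1.6132 = 0.57016.
[B] = x = 0.570 M.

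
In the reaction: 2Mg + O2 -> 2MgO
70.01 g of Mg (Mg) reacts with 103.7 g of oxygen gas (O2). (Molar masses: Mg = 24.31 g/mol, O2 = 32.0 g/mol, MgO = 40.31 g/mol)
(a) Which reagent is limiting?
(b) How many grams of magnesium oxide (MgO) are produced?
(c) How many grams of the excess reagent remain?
(a) Mg, (b) 116.1 g, (c) 57.62 g

Moles of Mg = 70.01 g ÷ 24.31 g/mol = 2.87988 mol
Moles of O2 = 103.7 g ÷ 32.0 g/mol = 3.24063 mol
Moles ÷ coefficient: Mg: 2.87988/2 = 1.44, O2: 3.24063/1 = 3.241
(a) Mg has the smaller value, so Mg is the limiting reagent.
(b) Moles of MgO = 2.87988 mol Mg × (2/2) = 2.87988 mol; mass = 2.87988 mol × 40.31 g/mol = 116.1 g
(c) O2 consumed = 2.87988 × (1/2) = 1.43994 mol; remaining = 3.24063 − 1.43994 = 1.80068 mol; mass = 1.80068 mol × 32.0 g/mol = 57.62 g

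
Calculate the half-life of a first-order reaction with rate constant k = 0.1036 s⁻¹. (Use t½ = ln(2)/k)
6.69 s

t½ = ln(2)/k = 0.6931/0.1036 = 6.69 s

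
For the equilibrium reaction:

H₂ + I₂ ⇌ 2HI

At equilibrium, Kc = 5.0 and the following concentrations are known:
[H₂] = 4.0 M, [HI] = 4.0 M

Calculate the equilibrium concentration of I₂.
[I₂] = 0.8000 M

Kc = ([HI]^2) / ([H₂] × [I₂]) = 5.0
[I₂]^1 = (product terms)/(Kc · other reactant terms) = 16 / (5.0 · 4) = 0.8
[I₂] = 0.8000 M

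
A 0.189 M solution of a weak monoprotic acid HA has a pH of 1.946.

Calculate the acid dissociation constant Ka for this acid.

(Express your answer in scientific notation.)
K_a = 7.22e-04

[H⁺] = 10^(−pH) = 10^(−1.946) = 1.132e-02 M. For HA ⇌ H⁺ + A⁻, Ka = x²/(C − x) = (1.132e-02)²/(0.189 − 1.132e-02) = 7.22e-04.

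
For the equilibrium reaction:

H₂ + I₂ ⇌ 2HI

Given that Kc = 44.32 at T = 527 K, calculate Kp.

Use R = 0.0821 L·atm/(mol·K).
K_p = 44.3200

Δn = (moles gaseous products) − (moles gaseous reactants) = 0
T = 527 K; RT = 0.0821 × 527 = 43.2667
Kp = Kc·(RT)^Δn = 44.32 × (43.2667)^0 = 44.32 × 1 = 44.3200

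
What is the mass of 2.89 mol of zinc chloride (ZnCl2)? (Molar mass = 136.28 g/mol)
Mass = 2.89 mol × 136.28 g/mol = 393.8 g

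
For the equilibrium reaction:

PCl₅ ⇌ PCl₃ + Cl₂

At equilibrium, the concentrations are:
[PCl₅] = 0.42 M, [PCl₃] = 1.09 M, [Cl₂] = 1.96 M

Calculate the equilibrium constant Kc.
K_c = 5.0867

Kc = ([PCl₃] × [Cl₂]) / ([PCl₅])
   = ((1.09)·(1.96)) / ((0.42))
   = 2.1364 / 0.42 = 5.0867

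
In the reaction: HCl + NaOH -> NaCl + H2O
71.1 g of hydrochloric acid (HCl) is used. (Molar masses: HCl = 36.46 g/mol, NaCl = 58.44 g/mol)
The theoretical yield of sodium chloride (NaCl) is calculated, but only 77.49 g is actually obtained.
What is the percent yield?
Moles of HCl = 71.1 g ÷ 36.46 g/mol = 1.95008 mol
Mole ratio: 1 mol NaCl / 1 mol HCl
Moles of NaCl = 1.95008 × (1/1) = 1.95008 mol
Theoretical yield = 1.95008 mol × 58.44 g/mol = 113.96 g
Actual yield = 77.49 g
Percent yield = (77.49 / 113.96) × 100% = 68.0%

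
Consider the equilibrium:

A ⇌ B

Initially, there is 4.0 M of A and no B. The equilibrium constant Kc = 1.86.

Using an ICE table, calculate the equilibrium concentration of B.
[B] = 2.601 M

ICE: [A] = 4.0 − x, [B] = x.
Kc = x/(4.0 − x) = 1.86 ⇒ x = 1.86·4.0/(1 + 1.86) = 7.44/2.86 = 2.601.
[B] = x = 2.601 M.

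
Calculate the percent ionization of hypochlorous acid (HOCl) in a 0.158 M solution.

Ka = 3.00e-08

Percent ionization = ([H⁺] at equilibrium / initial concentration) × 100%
Percent ionization = 0.0436%

Let x = [H⁺]. Ka = x²/(C - x) ⇒ x² + (3.00e-08)x - (3.00e-08)(0.158) = 0. x = 6.8833e-05. Percent = (6.8833e-05/0.158) × 100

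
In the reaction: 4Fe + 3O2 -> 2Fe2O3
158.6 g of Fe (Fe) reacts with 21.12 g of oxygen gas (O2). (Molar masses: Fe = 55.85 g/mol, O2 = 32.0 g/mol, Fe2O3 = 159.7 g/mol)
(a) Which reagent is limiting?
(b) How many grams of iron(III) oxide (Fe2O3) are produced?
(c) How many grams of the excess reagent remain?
(a) O2, (b) 70.27 g, (c) 109.5 g

Moles of Fe = 158.6 g ÷ 55.85 g/mol = 2.83975 mol
Moles of O2 = 21.12 g ÷ 32.0 g/mol = 0.66 mol
Moles ÷ coefficient: Fe: 2.83975/4 = 0.7099, O2: 0.66/3 = 0.22
(a) O2 has the smaller value, so O2 is the limiting reagent.
(b) Moles of Fe2O3 = 0.66 mol O2 × (2/3) = 0.44 mol; mass = 0.44 mol × 159.7 g/mol = 70.27 g
(c) Fe consumed = 0.66 × (4/3) = 0.88 mol; remaining = 2.83975 − 0.88 = 1.95975 mol; mass = 1.95975 mol × 55.85 g/mol = 109.5 g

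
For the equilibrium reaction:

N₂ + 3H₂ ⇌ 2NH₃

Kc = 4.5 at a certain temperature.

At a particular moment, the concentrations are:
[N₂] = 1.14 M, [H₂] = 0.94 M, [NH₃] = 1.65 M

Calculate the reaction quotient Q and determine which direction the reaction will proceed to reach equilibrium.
Q = 2.875, Q < K, reaction proceeds forward (toward products)

Q = ([NH₃]^2) / ([N₂] × [H₂]^3)
  = ((1.65)^2) / ((1.14)·(0.94)^3) = 2.7225/0.94687 = 2.875
Since Q = 2.875 < Kc = 4.5, the reaction proceeds forward (toward products) to reach equilibrium.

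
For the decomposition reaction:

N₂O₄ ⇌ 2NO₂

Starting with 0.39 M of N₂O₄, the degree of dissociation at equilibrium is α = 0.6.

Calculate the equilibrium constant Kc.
K_c = 1.4040

x = α·[A]₀ = 0.6 × 0.39 = 0.234 M dissociated.
At eq: [N₂O₄] = 0.39 − 0.234 = 0.156 M; [NO₂] = 2x = 0.468 M.
Kc = [NO₂]²/[N₂O₄] = (0.468)²/0.156 = 1.404.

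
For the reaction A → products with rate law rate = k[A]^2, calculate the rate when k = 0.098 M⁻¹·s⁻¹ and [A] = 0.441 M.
0.01906 M/s

rate = k·[A]^2 = 0.098·(0.441)^2 = 0.098·0.194481 = 0.01906 M/s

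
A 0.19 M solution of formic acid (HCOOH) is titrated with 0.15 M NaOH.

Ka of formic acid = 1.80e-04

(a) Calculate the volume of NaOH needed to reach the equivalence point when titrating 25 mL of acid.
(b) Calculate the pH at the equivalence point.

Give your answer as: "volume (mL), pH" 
V = 31.7 mL, pH = 8.33

(a) At equivalence: moles acid = moles base.
moles acid = 0.19 × 0.025 = 0.00475 mol; V_NaOH = 0.00475/0.15 = 0.03167 L = 31.7 mL.
(b) At equivalence, all acid → conjugate base A⁻ at [A⁻] = 0.00475/0.05667 = 0.08382 M.
Kb = Kw/Ka = 1.0e-14/1.80e-04 = 5.556e-11; [OH⁻] = √(Kb·[A⁻]) = 2.158e-06; pOH = 5.67; pH = 14 − pOH = 8.33.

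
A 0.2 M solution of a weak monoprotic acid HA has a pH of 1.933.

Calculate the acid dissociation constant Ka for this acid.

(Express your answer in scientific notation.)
K_a = 7.23e-04

[H⁺] = 10^(−pH) = 10^(−1.933) = 1.167e-02 M. For HA ⇌ H⁺ + A⁻, Ka = x²/(C − x) = (1.167e-02)²/(0.2 − 1.167e-02) = 7.23e-04.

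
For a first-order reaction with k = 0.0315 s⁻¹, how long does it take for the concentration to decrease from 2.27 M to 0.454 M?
51.09 s

From ln[A] = ln[A]₀ - k·t: t = ln([A]₀/[A])/k = ln(2.27/0.454)/0.0315 = ln(5.0000)/0.0315 = 1.6094/0.0315 = 51.09 s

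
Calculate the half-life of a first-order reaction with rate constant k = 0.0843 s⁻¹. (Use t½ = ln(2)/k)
8.22 s

t½ = ln(2)/k = 0.6931/0.0843 = 8.22 s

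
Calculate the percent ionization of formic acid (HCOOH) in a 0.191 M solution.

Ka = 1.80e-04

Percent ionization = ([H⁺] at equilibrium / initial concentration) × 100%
Percent ionization = 3.02%

Let x = [H⁺]. Ka = x²/(C - x) ⇒ x² + (1.80e-04)x - (1.80e-04)(0.191) = 0. x = 5.7741e-03. Percent = (5.7741e-03/0.191) × 100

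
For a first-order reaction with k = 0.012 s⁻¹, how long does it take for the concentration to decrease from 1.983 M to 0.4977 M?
115.20 s

From ln[A] = ln[A]₀ - k·t: t = ln([A]₀/[A])/k = ln(1.983/0.4977)/0.012 = ln(3.9843)/0.012 = 1.3824/0.012 = 115.20 s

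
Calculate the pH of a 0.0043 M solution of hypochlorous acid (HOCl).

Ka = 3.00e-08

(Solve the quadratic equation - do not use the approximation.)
pH = 4.95

x² + Ka×x - Ka×C = 0. Using quadratic formula: [H⁺] = 1.1343e-05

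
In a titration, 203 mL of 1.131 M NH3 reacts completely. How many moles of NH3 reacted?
Moles = Molarity × Volume (L)
Moles = 1.131 M × 0.203 L = 0.2296 mol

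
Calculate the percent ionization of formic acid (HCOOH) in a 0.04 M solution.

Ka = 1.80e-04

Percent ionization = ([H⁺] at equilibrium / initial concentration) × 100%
Percent ionization = 6.49%

Let x = [H⁺]. Ka = x²/(C - x) ⇒ x² + (1.80e-04)x - (1.80e-04)(0.04) = 0. x = 2.5948e-03. Percent = (2.5948e-03/0.04) × 100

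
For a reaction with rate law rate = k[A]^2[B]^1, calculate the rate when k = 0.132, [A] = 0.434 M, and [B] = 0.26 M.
0.006464 M/s

rate = k·[A]^2·[B]^1 = 0.132·(0.434)^2·(0.26)^1 = 0.132·0.188356·0.26 = 0.006464 M/s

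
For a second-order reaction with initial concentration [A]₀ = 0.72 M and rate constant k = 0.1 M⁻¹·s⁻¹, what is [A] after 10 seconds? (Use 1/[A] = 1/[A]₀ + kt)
0.4186 M

1/[A] = 1/[A]₀ + k·t = 1/0.72 + (0.1)·(10) = 1.3889 + 1.0000 = 2.3889
[A] = 1/2.3889 = 0.4186 M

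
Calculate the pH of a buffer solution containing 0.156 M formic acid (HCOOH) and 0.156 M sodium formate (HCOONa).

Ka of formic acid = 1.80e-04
pH = 3.74

pKa = -log(1.80e-04) = 3.74. pH = pKa + log([A⁻]/[HA]) = 3.74 + log(0.156/0.156)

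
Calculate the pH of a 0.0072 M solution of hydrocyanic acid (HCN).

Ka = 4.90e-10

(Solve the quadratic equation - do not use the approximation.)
pH = 5.73

x² + Ka×x - Ka×C = 0. Using quadratic formula: [H⁺] = 1.8781e-06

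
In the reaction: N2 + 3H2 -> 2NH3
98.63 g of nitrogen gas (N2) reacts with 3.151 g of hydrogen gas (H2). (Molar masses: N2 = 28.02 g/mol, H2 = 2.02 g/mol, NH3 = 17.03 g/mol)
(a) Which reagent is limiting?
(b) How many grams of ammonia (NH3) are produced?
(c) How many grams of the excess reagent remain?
(a) H2, (b) 17.71 g, (c) 84.06 g

Moles of N2 = 98.63 g ÷ 28.02 g/mol = 3.51999 mol
Moles of H2 = 3.151 g ÷ 2.02 g/mol = 1.5599 mol
Moles ÷ coefficient: N2: 3.51999/1 = 3.52, H2: 1.5599/3 = 0.52
(a) H2 has the smaller value, so H2 is the limiting reagent.
(b) Moles of NH3 = 1.5599 mol H2 × (2/3) = 1.03993 mol; mass = 1.03993 mol × 17.03 g/mol = 17.71 g
(c) N2 consumed = 1.5599 × (1/3) = 0.519967 mol; remaining = 3.51999 − 0.519967 = 3.00002 mol; mass = 3.00002 mol × 28.02 g/mol = 84.06 g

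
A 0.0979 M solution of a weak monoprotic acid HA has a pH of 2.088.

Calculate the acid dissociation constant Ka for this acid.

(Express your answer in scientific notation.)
K_a = 7.43e-04

[H⁺] = 10^(−pH) = 10^(−2.088) = 8.166e-03 M. For HA ⇌ H⁺ + A⁻, Ka = x²/(C − x) = (8.166e-03)²/(0.0979 − 8.166e-03) = 7.43e-04.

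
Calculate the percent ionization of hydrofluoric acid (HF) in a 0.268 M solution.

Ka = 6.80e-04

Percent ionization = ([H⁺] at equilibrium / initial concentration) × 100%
Percent ionization = 4.91%

Let x = [H⁺]. Ka = x²/(C - x) ⇒ x² + (6.80e-04)x - (6.80e-04)(0.268) = 0. x = 1.3164e-02. Percent = (1.3164e-02/0.268) × 100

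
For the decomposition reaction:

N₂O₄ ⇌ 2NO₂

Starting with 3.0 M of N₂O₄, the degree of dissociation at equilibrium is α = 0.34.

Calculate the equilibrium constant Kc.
K_c = 2.1018

x = α·[A]₀ = 0.34 × 3.0 = 1.02 M dissociated.
At eq: [N₂O₄] = 3.0 − 1.02 = 1.98 M; [NO₂] = 2x = 2.04 M.
Kc = [NO₂]²/[N₂O₄] = (2.04)²/1.98 = 2.102.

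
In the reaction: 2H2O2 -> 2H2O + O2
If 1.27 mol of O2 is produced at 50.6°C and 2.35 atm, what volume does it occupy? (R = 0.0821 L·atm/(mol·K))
T = 50.6°C + 273.15 = 323.75 K
V = nRT/P = (1.27 × 0.0821 × 323.75) / 2.35
V = 14.36 L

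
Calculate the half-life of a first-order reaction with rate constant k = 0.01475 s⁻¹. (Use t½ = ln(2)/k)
46.99 s

t½ = ln(2)/k = 0.6931/0.01475 = 46.99 s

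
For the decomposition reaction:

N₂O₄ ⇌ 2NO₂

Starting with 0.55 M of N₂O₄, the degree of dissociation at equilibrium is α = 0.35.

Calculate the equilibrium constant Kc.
K_c = 0.4146

x = α·[A]₀ = 0.35 × 0.55 = 0.1925 M dissociated.
At eq: [N₂O₄] = 0.55 − 0.1925 = 0.3575 M; [NO₂] = 2x = 0.385 M.
Kc = [NO₂]²/[N₂O₄] = (0.385)²/0.3575 = 0.4146.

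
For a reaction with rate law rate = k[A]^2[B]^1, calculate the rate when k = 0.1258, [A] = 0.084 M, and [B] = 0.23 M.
0.0002042 M/s

rate = k·[A]^2·[B]^1 = 0.1258·(0.084)^2·(0.23)^1 = 0.1258·0.007056·0.23 = 0.0002042 M/s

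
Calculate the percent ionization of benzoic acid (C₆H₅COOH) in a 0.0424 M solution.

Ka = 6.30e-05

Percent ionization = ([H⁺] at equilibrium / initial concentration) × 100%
Percent ionization = 3.78%

Let x = [H⁺]. Ka = x²/(C - x) ⇒ x² + (6.30e-05)x - (6.30e-05)(0.0424) = 0. x = 1.6032e-03. Percent = (1.6032e-03/0.0424) × 100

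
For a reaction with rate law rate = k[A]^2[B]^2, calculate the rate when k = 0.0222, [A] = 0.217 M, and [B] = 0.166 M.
2.881e-05 M/s

rate = k·[A]^2·[B]^2 = 0.0222·(0.217)^2·(0.166)^2 = 0.0222·0.047089·0.027556 = 2.881e-05 M/s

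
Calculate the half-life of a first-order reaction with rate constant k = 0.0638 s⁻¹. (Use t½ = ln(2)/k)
10.86 s

t½ = ln(2)/k = 0.6931/0.0638 = 10.86 s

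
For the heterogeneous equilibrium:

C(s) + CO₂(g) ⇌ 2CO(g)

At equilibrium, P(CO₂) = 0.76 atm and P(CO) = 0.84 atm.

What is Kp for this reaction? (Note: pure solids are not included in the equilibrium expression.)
K_p = 0.928

Solid C is excluded.
Kp = P(CO)²/P(CO₂) = (0.84)²/0.76 = 0.7056/0.76 = 0.928.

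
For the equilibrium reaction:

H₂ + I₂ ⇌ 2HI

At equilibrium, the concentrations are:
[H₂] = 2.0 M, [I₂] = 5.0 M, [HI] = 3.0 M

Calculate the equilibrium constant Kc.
K_c = 0.9000

Kc = ([HI]^2) / ([H₂] × [I₂])
   = ((3.0)^2) / ((2.0)·(5.0))
   = 9 / 10 = 0.9000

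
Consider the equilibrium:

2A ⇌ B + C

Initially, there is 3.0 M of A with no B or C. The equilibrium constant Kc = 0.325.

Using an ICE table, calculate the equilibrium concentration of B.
[B] = 0.799 M

ICE: [A] = 3.0 − 2x, [B] = [C] = x.
Kc = x²/(3.0 − 2x)² = 0.325 ⇒ √Kc = x/(3.0 − 2x).
x = √0.325·3.0/(1 + 2√0.325) = 0.57009·3.0/2.1402 = 0.79912.
[B] = x = 0.799 M.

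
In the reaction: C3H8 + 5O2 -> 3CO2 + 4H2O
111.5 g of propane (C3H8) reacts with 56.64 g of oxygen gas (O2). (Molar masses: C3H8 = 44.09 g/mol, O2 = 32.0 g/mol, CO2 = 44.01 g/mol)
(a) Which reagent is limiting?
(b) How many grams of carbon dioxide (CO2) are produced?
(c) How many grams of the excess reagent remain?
(a) O2, (b) 46.74 g, (c) 95.89 g

Moles of C3H8 = 111.5 g ÷ 44.09 g/mol = 2.52892 mol
Moles of O2 = 56.64 g ÷ 32.0 g/mol = 1.77 mol
Moles ÷ coefficient: C3H8: 2.52892/1 = 2.529, O2: 1.77/5 = 0.354
(a) O2 has the smaller value, so O2 is the limiting reagent.
(b) Moles of CO2 = 1.77 mol O2 × (3/5) = 1.062 mol; mass = 1.062 mol × 44.01 g/mol = 46.74 g
(c) C3H8 consumed = 1.77 × (1/5) = 0.354 mol; remaining = 2.52892 − 0.354 = 2.17492 mol; mass = 2.17492 mol × 44.09 g/mol = 95.89 g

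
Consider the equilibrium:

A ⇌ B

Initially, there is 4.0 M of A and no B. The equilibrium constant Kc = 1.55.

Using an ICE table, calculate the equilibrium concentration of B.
[B] = 2.431 M

ICE: [A] = 4.0 − x, [B] = x.
Kc = x/(4.0 − x) = 1.55 ⇒ x = 1.55·4.0/(1 + 1.55) = 6.2/2.55 = 2.431.
[B] = x = 2.431 M.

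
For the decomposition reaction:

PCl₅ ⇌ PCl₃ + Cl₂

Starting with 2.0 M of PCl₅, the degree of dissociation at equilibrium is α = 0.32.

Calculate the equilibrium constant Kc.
K_c = 0.3012

x = α·[A]₀ = 0.32 × 2.0 = 0.64 M dissociated.
At eq: [PCl₅] = 2.0 − 0.64 = 1.36 M; [PCl₃] = [Cl₂] = x = 0.64 M.
Kc = [PCl₃][Cl₂]/[PCl₅] = (0.64)²/1.36 = 0.3012.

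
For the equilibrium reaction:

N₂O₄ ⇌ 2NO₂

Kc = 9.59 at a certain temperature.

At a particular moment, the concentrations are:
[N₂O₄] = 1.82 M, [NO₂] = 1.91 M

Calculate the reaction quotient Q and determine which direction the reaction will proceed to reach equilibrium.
Q = 2.004, Q < K, reaction proceeds forward (toward products)

Q = ([NO₂]^2) / ([N₂O₄])
  = ((1.91)^2) / ((1.82)) = 3.6481/1.82 = 2.004
Since Q = 2.004 < Kc = 9.59, the reaction proceeds forward (toward products) to reach equilibrium.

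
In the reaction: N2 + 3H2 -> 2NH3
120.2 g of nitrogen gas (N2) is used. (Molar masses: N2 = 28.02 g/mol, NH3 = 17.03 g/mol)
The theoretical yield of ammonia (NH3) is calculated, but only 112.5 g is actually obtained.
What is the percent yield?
Moles of N2 = 120.2 g ÷ 28.02 g/mol = 4.28979 mol
Mole ratio: 2 mol NH3 / 1 mol N2
Moles of NH3 = 4.28979 × (2/1) = 8.57959 mol
Theoretical yield = 8.57959 mol × 17.03 g/mol = 146.11 g
Actual yield = 112.5 g
Percent yield = (112.5 / 146.11) × 100% = 77.0%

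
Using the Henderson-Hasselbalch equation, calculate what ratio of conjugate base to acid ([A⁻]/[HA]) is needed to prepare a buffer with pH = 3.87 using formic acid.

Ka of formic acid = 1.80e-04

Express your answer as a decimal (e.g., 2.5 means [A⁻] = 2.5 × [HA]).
[A⁻]/[HA] = 1.334

pKa = −log(1.80e-04) = 3.7447. pH = pKa + log([A⁻]/[HA]). 3.87 = 3.7447 + log(ratio). log(ratio) = 3.87 − 3.7447 = 0.1253. ratio = 10^(0.1253) = 1.334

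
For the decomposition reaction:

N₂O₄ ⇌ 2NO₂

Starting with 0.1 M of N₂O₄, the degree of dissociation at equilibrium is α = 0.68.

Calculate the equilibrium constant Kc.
K_c = 0.5780

x = α·[A]₀ = 0.68 × 0.1 = 0.068 M dissociated.
At eq: [N₂O₄] = 0.1 − 0.068 = 0.032 M; [NO₂] = 2x = 0.136 M.
Kc = [NO₂]²/[N₂O₄] = (0.136)²/0.032 = 0.578.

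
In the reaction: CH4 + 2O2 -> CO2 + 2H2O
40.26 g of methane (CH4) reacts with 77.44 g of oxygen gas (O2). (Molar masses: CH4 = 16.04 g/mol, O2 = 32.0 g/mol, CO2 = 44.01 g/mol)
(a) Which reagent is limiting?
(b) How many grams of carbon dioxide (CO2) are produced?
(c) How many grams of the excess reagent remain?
(a) O2, (b) 53.25 g, (c) 20.85 g

Moles of CH4 = 40.26 g ÷ 16.04 g/mol = 2.50998 mol
Moles of O2 = 77.44 g ÷ 32.0 g/mol = 2.42 mol
Moles ÷ coefficient: CH4: 2.50998/1 = 2.51, O2: 2.42/2 = 1.21
(a) O2 has the smaller value, so O2 is the limiting reagent.
(b) Moles of CO2 = 2.42 mol O2 × (1/2) = 1.21 mol; mass = 1.21 mol × 44.01 g/mol = 53.25 g
(c) CH4 consumed = 2.42 × (1/2) = 1.21 mol; remaining = 2.50998 − 1.21 = 1.29998 mol; mass = 1.29998 mol × 16.04 g/mol = 20.85 g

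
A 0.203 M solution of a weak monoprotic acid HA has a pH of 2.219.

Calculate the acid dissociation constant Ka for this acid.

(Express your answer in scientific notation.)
K_a = 1.85e-04

[H⁺] = 10^(−pH) = 10^(−2.219) = 6.039e-03 M. For HA ⇌ H⁺ + A⁻, Ka = x²/(C − x) = (6.039e-03)²/(0.203 − 6.039e-03) = 1.85e-04.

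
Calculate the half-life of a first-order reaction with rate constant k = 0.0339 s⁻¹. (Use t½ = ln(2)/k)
20.45 s

t½ = ln(2)/k = 0.6931/0.0339 = 20.45 s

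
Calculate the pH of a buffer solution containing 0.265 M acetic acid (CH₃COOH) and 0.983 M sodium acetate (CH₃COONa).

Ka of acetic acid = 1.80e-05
pH = 5.31

pKa = -log(1.80e-05) = 4.74. pH = pKa + log([A⁻]/[HA]) = 4.74 + log(0.983/0.265)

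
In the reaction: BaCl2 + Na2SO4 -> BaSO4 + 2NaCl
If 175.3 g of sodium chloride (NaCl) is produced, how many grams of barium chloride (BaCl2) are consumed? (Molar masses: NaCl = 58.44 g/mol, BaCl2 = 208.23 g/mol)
Moles of NaCl = 175.3 g ÷ 58.44 g/mol = 2.99966 mol
Mole ratio: 1 mol BaCl2 / 2 mol NaCl
Moles of BaCl2 = 2.99966 × (1/2) = 1.49983 mol
Mass of BaCl2 = 1.49983 mol × 208.23 g/mol = 312.3 g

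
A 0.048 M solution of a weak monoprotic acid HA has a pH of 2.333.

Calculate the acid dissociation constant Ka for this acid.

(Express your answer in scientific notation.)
K_a = 4.98e-04

[H⁺] = 10^(−pH) = 10^(−2.333) = 4.645e-03 M. For HA ⇌ H⁺ + A⁻, Ka = x²/(C − x) = (4.645e-03)²/(0.048 − 4.645e-03) = 4.98e-04.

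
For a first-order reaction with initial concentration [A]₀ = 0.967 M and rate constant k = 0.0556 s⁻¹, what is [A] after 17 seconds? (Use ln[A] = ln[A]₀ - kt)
0.3758 M

ln[A] = ln[A]₀ - k·t = ln(0.967) - (0.0556)·(17) = -0.0336 - 0.9452 = -0.9788
[A] = e^(-0.9788) = 0.3758 M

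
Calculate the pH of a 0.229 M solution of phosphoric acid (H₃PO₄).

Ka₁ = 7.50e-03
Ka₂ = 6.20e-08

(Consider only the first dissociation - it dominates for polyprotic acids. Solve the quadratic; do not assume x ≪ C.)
pH = 1.42

x² + Ka₁·x − Ka₁·C = 0 with Ka₁ = 7.50e-03, C = 0.229.
x = (−Ka₁ + √(Ka₁² + 4·Ka₁·C))/2 = 3.7862e-02 M, so pH = 1.42.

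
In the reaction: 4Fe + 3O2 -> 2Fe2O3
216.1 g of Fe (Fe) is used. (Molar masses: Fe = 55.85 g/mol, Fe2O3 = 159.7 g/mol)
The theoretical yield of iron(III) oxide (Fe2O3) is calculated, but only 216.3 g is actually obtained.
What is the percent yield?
Moles of Fe = 216.1 g ÷ 55.85 g/mol = 3.86929 mol
Mole ratio: 2 mol Fe2O3 / 4 mol Fe
Moles of Fe2O3 = 3.86929 × (2/4) = 1.93465 mol
Theoretical yield = 1.93465 mol × 159.7 g/mol = 308.96 g
Actual yield = 216.3 g
Percent yield = (216.3 / 308.96) × 100% = 70.0%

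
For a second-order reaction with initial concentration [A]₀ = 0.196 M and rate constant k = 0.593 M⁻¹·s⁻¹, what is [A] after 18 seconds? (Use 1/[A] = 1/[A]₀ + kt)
0.0634 M

1/[A] = 1/[A]₀ + k·t = 1/0.196 + (0.593)·(18) = 5.1020 + 10.6740 = 15.7760
[A] = 1/15.7760 = 0.0634 M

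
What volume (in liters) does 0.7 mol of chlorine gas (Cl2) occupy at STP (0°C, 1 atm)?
At STP, 1 mol of gas occupies 22.4 L
Volume = 0.7 mol × 22.4 L/mol = 15.68 L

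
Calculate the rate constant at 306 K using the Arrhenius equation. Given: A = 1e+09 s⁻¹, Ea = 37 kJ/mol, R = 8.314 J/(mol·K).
4.83e+02 s⁻¹

k = A·exp(-Ea/(R·T)) = 1e+09·exp(-37000/(8.314·306)) = 1e+09·exp(-14.5435) = 1e+09·4.8286e-07 = 4.83e+02 s⁻¹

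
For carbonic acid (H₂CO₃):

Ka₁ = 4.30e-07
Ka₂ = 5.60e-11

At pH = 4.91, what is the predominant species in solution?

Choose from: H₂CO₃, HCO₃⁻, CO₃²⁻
H₂CO₃

pKa1 = 6.37, pKa2 = 10.25. Each pKa is the crossover between adjacent species; pH = 4.91 lies in the region where H₂CO₃ predominates.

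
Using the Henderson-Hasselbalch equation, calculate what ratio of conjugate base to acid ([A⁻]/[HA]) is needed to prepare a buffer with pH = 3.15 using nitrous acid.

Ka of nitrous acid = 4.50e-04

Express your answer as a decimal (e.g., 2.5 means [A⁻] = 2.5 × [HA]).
[A⁻]/[HA] = 0.636

pKa = −log(4.50e-04) = 3.3468. pH = pKa + log([A⁻]/[HA]). 3.15 = 3.3468 + log(ratio). log(ratio) = 3.15 − 3.3468 = -0.1968. ratio = 10^(-0.1968) = 0.636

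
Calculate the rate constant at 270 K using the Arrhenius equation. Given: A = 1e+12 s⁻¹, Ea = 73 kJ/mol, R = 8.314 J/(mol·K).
7.53e-03 s⁻¹

k = A·exp(-Ea/(R·T)) = 1e+12·exp(-73000/(8.314·270)) = 1e+12·exp(-32.5199) = 1e+12·7.5299e-15 = 7.53e-03 s⁻¹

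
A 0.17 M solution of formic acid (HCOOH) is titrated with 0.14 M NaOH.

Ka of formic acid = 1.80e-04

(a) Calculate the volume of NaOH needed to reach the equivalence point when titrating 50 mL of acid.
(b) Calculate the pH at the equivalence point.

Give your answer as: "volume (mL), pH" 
V = 60.7 mL, pH = 8.31

(a) At equivalence: moles acid = moles base.
moles acid = 0.17 × 0.05 = 0.0085 mol; V_NaOH = 0.0085/0.14 = 0.06071 L = 60.7 mL.
(b) At equivalence, all acid → conjugate base A⁻ at [A⁻] = 0.0085/0.1107 = 0.07677 M.
Kb = Kw/Ka = 1.0e-14/1.80e-04 = 5.556e-11; [OH⁻] = √(Kb·[A⁻]) = 2.065e-06; pOH = 5.69; pH = 14 − pOH = 8.31.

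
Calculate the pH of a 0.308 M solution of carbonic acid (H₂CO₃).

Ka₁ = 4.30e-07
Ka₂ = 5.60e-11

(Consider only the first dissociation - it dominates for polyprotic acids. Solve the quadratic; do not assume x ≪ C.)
pH = 3.44

x² + Ka₁·x − Ka₁·C = 0 with Ka₁ = 4.30e-07, C = 0.308.
x = (−Ka₁ + √(Ka₁² + 4·Ka₁·C))/2 = 3.6371e-04 M, so pH = 3.44.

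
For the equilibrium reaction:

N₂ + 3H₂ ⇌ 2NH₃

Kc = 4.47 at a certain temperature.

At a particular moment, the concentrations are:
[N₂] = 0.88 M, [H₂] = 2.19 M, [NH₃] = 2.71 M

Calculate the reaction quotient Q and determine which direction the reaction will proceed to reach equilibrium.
Q = 0.795, Q < K, reaction proceeds forward (toward products)

Q = ([NH₃]^2) / ([N₂] × [H₂]^3)
  = ((2.71)^2) / ((0.88)·(2.19)^3) = 7.3441/9.243 = 0.7946
Since Q = 0.7946 < Kc = 4.47, the reaction proceeds forward (toward products) to reach equilibrium.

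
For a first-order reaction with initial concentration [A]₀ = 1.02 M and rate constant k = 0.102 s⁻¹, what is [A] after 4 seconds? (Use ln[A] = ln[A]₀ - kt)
0.6783 M

ln[A] = ln[A]₀ - k·t = ln(1.02) - (0.102)·(4) = 0.0198 - 0.4080 = -0.3882
[A] = e^(-0.3882) = 0.6783 M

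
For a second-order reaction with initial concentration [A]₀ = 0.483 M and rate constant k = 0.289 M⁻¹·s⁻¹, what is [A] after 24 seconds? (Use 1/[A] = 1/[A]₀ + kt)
0.1110 M

1/[A] = 1/[A]₀ + k·t = 1/0.483 + (0.289)·(24) = 2.0704 + 6.9360 = 9.0064
[A] = 1/9.0064 = 0.1110 M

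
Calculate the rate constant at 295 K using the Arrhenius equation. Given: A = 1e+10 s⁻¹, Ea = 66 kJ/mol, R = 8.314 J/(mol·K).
2.06e-02 s⁻¹

k = A·exp(-Ea/(R·T)) = 1e+10·exp(-66000/(8.314·295)) = 1e+10·exp(-26.9099) = 1e+10·2.0568e-12 = 2.06e-02 s⁻¹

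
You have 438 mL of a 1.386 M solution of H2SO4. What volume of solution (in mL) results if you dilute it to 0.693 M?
Using M₁V₁ = M₂V₂:
1.386 × 438 = 0.693 × V₂
V₂ = (1.386 × 438) / 0.693 = 876 mL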